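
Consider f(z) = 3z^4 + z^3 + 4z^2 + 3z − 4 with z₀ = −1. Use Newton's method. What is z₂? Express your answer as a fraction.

f'(z) = 12z^3 + 3z^2 + 8z + 3.
f(−1) = −1, f'(−1) = −14, so z₁ = (−1) − (−1)/(−14) = −15/14.
f(−15/14) = 3881/38416, f'(−15/14) = −23169/1372, so z₂ = (−15/14) − (3881/38416)/(−23169/1372) = −691189/648732.

−691189/648732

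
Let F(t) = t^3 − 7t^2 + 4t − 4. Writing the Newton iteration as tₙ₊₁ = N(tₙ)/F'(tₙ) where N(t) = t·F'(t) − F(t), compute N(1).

F'(t) = 3t^2 − 14t + 4.
N(t) = t·F'(t) − F(t) = t·(3t^2 − 14t + 4) − (t^3 − 7t^2 + 4t − 4) = 2t^3 − 7t^2 + 4.
N(1) = −1.

−1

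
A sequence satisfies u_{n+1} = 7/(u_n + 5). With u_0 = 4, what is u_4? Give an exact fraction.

2261/1979

u_1 = 7/(4 + 5) = 7/9.
u_2 = 7/(7/9 + 5) = 63/52.
u_3 = 7/(63/52 + 5) = 364/323.
u_4 = 7/(364/323 + 5) = 2261/1979.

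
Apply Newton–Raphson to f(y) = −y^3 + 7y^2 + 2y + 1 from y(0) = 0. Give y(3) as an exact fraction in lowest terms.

9463/6394

f'(y) = −3y^2 + 14y + 2.
f(0) = 1, f'(0) = 2, so y(1) = 0 − 1/2 = −1/2.
f(−1/2) = 15/8, f'(−1/2) = −23/4, so y(2) = (−1/2) − (15/8)/(−23/4) = −4/23.
f(−4/23) = 10575/12167, f'(−4/23) = −278/529, so y(3) = (−4/23) − (10575/12167)/(−278/529) = 9463/6394.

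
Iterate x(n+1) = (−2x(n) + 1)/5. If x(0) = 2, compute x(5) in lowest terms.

x(1) = (−2·2 + 1)/5 = −3/5.
x(2) = (−2·(−3/5) + 1)/5 = 11/25.
x(3) = (−2·(11/25) + 1)/5 = 3/125.
x(4) = (−2·(3/125) + 1)/5 = 119/625.
x(5) = (−2·(119/625) + 1)/5 = 387/3125.

387/3125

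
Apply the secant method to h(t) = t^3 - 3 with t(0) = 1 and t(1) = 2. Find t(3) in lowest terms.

561/403

h(1) = -2, h(2) = 5. t(2) = 2 - 5·(2 - 1)/(5 - (-2)) = 9/7.
h(2) = 5, h(9/7) = -300/343. t(3) = (9/7) - (-300/343)·((9/7) - 2)/((-300/343) - 5) = 561/403.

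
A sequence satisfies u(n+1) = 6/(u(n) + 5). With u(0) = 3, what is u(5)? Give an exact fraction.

4998/4999

u(1) = 6/(3 + 5) = 3/4.
u(2) = 6/(3/4 + 5) = 24/23.
u(3) = 6/(24/23 + 5) = 138/139.
u(4) = 6/(138/139 + 5) = 834/833.
u(5) = 6/(834/833 + 5) = 4998/4999.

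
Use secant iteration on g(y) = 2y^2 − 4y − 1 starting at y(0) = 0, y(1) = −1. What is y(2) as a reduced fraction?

−1/6

g(0) = −1, g(−1) = 5. y(2) = (−1) − 5·((−1) − 0)/(5 − (−1)) = −1/6.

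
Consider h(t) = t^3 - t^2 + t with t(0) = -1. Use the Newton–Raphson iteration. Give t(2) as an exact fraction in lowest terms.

h'(t) = 3t^2 - 2t + 1.
h(-1) = -3, h'(-1) = 6, so t(1) = (-1) - (-3)/6 = -1/2.
h(-1/2) = -7/8, h'(-1/2) = 11/4, so t(2) = (-1/2) - (-7/8)/(11/4) = -2/11.

-2/11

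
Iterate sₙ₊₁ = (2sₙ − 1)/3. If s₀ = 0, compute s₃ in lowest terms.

−19/27

s₁ = (2·0 − 1)/3 = −1/3.
s₂ = (2·(−1/3) − 1)/3 = −5/9.
s₃ = (2·(−5/9) − 1)/3 = −19/27.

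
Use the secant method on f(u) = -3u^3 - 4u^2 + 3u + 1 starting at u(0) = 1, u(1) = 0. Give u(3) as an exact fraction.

-16/29

f(1) = -3, f(0) = 1. u(2) = 0 - 1·(0 - 1)/(1 - (-3)) = 1/4.
f(0) = 1, f(1/4) = 93/64. u(3) = (1/4) - (93/64)·((1/4) - 0)/((93/64) - 1) = -16/29.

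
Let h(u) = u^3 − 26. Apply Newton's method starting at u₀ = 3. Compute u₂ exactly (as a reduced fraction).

767879/259200

h'(u) = 3u^2.
h(3) = 1, h'(3) = 27, so u₁ = 3 − 1/27 = 80/27.
h(80/27) = 242/19683, h'(80/27) = 6400/243, so u₂ = (80/27) − (242/19683)/(6400/243) = 767879/259200.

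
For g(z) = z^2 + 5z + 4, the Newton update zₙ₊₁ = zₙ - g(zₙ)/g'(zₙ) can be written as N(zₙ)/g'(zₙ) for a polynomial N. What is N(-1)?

g'(z) = 2z + 5.
N(z) = z·g'(z) - g(z) = z·(2z + 5) - (z^2 + 5z + 4) = z^2 - 4.
N(-1) = -3.

-3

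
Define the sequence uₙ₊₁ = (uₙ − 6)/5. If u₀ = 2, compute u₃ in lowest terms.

−184/125

u₁ = (2 − 6)/5 = −4/5.
u₂ = ((−4/5) − 6)/5 = −34/25.
u₃ = ((−34/25) − 6)/5 = −184/125.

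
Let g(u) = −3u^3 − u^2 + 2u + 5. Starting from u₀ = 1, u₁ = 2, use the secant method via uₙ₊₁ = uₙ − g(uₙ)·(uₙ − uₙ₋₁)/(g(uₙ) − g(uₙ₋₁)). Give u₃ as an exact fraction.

730/607

g(1) = 3, g(2) = −19. u₂ = 2 − (−19)·(2 − 1)/((−19) − 3) = 25/22.
g(2) = −19, g(25/22) = 16815/10648. u₃ = (25/22) − (16815/10648)·((25/22) − 2)/((16815/10648) − (−19)) = 730/607.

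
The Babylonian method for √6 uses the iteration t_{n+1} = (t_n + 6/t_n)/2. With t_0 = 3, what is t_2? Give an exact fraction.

49/20

t_1 = (3 + 6/3)/2 = 5/2.
t_2 = (5/2 + 6/(5/2))/2 = 49/20.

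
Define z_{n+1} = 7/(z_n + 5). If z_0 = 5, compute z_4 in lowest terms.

2485/2174

z_1 = 7/(5 + 5) = 7/10.
z_2 = 7/(7/10 + 5) = 70/57.
z_3 = 7/(70/57 + 5) = 399/355.
z_4 = 7/(399/355 + 5) = 2485/2174.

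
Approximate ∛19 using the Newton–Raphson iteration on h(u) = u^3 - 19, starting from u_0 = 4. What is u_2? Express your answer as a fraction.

h'(u) = 3u^2.
h(4) = 45, h'(4) = 48, so u_1 = 4 - 45/48 = 49/16.
h(49/16) = 39825/4096, h'(49/16) = 7203/256, so u_2 = (49/16) - (39825/4096)/(7203/256) = 52187/19208.

52187/19208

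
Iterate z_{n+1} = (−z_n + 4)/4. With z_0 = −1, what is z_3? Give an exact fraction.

z_1 = (−(−1) + 4)/4 = 5/4.
z_2 = (−(5/4) + 4)/4 = 11/16.
z_3 = (−(11/16) + 4)/4 = 53/64.

53/64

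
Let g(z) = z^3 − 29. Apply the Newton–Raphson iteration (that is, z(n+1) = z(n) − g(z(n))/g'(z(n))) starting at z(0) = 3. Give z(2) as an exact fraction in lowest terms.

1714381/558009

g'(z) = 3z^2.
g(3) = −2, g'(3) = 27, so z(1) = 3 − (−2)/27 = 83/27.
g(83/27) = 980/19683, g'(83/27) = 6889/243, so z(2) = (83/27) − (980/19683)/(6889/243) = 1714381/558009.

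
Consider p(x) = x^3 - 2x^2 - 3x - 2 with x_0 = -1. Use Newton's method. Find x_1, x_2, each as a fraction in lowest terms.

p'(x) = 3x^2 - 4x - 3.
p(-1) = -2, p'(-1) = 4, so x_1 = (-1) - (-2)/4 = -1/2.
p(-1/2) = -9/8, p'(-1/2) = -1/4, so x_2 = (-1/2) - (-9/8)/(-1/4) = -5.

x_1 = -1/2, x_2 = -5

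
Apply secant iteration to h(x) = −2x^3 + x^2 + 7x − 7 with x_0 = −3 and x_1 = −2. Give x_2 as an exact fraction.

−73/36

h(−3) = 35, h(−2) = −1. x_2 = (−2) − (−1)·((−2) − (−3))/((−1) − 35) = −73/36.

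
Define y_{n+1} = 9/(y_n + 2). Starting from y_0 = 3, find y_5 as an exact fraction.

y_1 = 9/(3 + 2) = 9/5.
y_2 = 9/(9/5 + 2) = 45/19.
y_3 = 9/(45/19 + 2) = 171/83.
y_4 = 9/(171/83 + 2) = 747/337.
y_5 = 9/(747/337 + 2) = 3033/1421.

3033/1421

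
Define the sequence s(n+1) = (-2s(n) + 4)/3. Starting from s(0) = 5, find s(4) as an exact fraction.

44/27

s(1) = (-2·5 + 4)/3 = -2.
s(2) = (-2·(-2) + 4)/3 = 8/3.
s(3) = (-2·(8/3) + 4)/3 = -4/9.
s(4) = (-2·(-4/9) + 4)/3 = 44/27.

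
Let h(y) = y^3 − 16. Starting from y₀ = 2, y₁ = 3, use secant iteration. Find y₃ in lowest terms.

19990/7987

h(2) = −8, h(3) = 11. y₂ = 3 − 11·(3 − 2)/(11 − (−8)) = 46/19.
h(3) = 11, h(46/19) = −12408/6859. y₃ = (46/19) − (−12408/6859)·((46/19) − 3)/((−12408/6859) − 11) = 19990/7987.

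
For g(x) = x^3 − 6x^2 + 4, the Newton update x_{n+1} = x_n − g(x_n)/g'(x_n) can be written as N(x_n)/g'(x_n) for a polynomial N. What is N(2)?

−12

g'(x) = 3x^2 − 12x.
N(x) = x·g'(x) − g(x) = x·(3x^2 − 12x) − (x^3 − 6x^2 + 4) = 2x^3 − 6x^2 − 4.
N(2) = −12.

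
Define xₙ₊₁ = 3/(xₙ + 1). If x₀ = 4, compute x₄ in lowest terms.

x₁ = 3/(4 + 1) = 3/5.
x₂ = 3/(3/5 + 1) = 15/8.
x₃ = 3/(15/8 + 1) = 24/23.
x₄ = 3/(24/23 + 1) = 69/47.

69/47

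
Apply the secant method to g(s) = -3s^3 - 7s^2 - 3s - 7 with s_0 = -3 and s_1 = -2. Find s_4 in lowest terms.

g(-3) = 20, g(-2) = -5. s_2 = (-2) - (-5)·((-2) - (-3))/((-5) - 20) = -11/5.
g(-2) = -5, g(-11/5) = -292/125. s_3 = (-11/5) - (-292/125)·((-11/5) - (-2))/((-292/125) - (-5)) = -791/333.
g(-11/5) = -292/125, g(-791/333) = 10311980/12308679. s_4 = (-791/333) - (10311980/12308679)·((-791/333) - (-11/5))/((10311980/12308679) - (-292/125)) = -19474679/8361527.

-19474679/8361527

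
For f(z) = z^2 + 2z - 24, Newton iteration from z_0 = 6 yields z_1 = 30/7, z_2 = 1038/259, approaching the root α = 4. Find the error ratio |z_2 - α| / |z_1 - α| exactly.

1/37

z_1 - α = 30/7 - 4 = 2/7, so |z_1 - α| = 2/7.
z_2 - α = 1038/259 - 4 = 2/259, so |z_2 - α| = 2/259.
Ratio = (2/259) / (2/7) = 1/37.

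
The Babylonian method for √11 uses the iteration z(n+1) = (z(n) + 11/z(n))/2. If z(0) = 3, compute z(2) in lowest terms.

199/60

z(1) = (3 + 11/3)/2 = 10/3.
z(2) = (10/3 + 11/(10/3))/2 = 199/60.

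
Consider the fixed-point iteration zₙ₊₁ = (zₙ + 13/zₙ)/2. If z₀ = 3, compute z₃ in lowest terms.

14159/3927

z₁ = (3 + 13/3)/2 = 11/3.
z₂ = (11/3 + 13/(11/3))/2 = 119/33.
z₃ = (119/33 + 13/(119/33))/2 = 14159/3927.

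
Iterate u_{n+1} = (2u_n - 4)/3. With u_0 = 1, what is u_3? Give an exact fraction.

u_1 = (2·1 - 4)/3 = -2/3.
u_2 = (2·(-2/3) - 4)/3 = -16/9.
u_3 = (2·(-16/9) - 4)/3 = -68/27.

-68/27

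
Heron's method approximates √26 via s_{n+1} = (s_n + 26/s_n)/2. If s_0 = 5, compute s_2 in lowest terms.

s_1 = (5 + 26/5)/2 = 51/10.
s_2 = (51/10 + 26/(51/10))/2 = 5201/1020.

5201/1020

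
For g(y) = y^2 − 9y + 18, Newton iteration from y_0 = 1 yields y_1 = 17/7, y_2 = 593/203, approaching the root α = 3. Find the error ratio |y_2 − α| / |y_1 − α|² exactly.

7/29

y_1 − α = 17/7 − 3 = −4/7, so |y_1 − α| = 4/7.
y_2 − α = 593/203 − 3 = −16/203, so |y_2 − α| = 16/203.
|y_1 − α|² = 16/49.
Ratio = (16/203) / (16/49) = 7/29.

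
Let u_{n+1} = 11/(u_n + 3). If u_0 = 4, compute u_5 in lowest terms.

u_1 = 11/(4 + 3) = 11/7.
u_2 = 11/(11/7 + 3) = 77/32.
u_3 = 11/(77/32 + 3) = 352/173.
u_4 = 11/(352/173 + 3) = 1903/871.
u_5 = 11/(1903/871 + 3) = 9581/4516.

9581/4516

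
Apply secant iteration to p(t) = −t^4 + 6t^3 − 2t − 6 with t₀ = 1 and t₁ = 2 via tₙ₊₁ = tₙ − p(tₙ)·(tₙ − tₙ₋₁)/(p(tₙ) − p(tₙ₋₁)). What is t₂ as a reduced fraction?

28/25

p(1) = −3, p(2) = 22. t₂ = 2 − 22·(2 − 1)/(22 − (−3)) = 28/25.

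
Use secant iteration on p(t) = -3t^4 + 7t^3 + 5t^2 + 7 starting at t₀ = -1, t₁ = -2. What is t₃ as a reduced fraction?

-41348095/39656049

p(-1) = 2, p(-2) = -77. t₂ = (-2) - (-77)·((-2) - (-1))/((-77) - 2) = -81/79.
p(-2) = -77, p(-81/79) = 54359536/38950081. t₃ = (-81/79) - (54359536/38950081)·((-81/79) - (-2))/((54359536/38950081) - (-77)) = -41348095/39656049.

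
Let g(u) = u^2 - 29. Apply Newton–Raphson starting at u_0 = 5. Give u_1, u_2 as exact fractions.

g'(u) = 2u.
g(5) = -4, g'(5) = 10, so u_1 = 5 - (-4)/10 = 27/5.
g(27/5) = 4/25, g'(27/5) = 54/5, so u_2 = (27/5) - (4/25)/(54/5) = 727/135.

u_1 = 27/5, u_2 = 727/135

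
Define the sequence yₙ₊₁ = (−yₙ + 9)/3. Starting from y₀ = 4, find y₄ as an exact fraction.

184/81

y₁ = (−4 + 9)/3 = 5/3.
y₂ = (−(5/3) + 9)/3 = 22/9.
y₃ = (−(22/9) + 9)/3 = 59/27.
y₄ = (−(59/27) + 9)/3 = 184/81.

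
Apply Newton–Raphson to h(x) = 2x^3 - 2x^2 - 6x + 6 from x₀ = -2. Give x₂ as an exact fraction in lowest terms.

-18901/10907

h'(x) = 6x^2 - 4x - 6.
h(-2) = -6, h'(-2) = 26, so x₁ = (-2) - (-6)/26 = -23/13.
h(-23/13) = -1584/2197, h'(-23/13) = 3356/169, so x₂ = (-23/13) - (-1584/2197)/(3356/169) = -18901/10907.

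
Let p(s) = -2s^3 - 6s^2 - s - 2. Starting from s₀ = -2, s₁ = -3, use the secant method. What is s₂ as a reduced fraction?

p(-2) = -8, p(-3) = 1. s₂ = (-3) - 1·((-3) - (-2))/(1 - (-8)) = -26/9.

-26/9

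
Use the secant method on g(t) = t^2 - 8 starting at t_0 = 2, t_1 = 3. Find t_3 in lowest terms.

g(2) = -4, g(3) = 1. t_2 = 3 - 1·(3 - 2)/(1 - (-4)) = 14/5.
g(3) = 1, g(14/5) = -4/25. t_3 = (14/5) - (-4/25)·((14/5) - 3)/((-4/25) - 1) = 82/29.

82/29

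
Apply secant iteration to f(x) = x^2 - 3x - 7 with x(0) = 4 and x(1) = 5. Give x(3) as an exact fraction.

59/13

f(4) = -3, f(5) = 3. x(2) = 5 - 3·(5 - 4)/(3 - (-3)) = 9/2.
f(5) = 3, f(9/2) = -1/4. x(3) = (9/2) - (-1/4)·((9/2) - 5)/((-1/4) - 3) = 59/13.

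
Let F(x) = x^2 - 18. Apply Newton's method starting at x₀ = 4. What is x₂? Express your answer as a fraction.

F'(x) = 2x.
F(4) = -2, F'(4) = 8, so x₁ = 4 - (-2)/8 = 17/4.
F(17/4) = 1/16, F'(17/4) = 17/2, so x₂ = (17/4) - (1/16)/(17/2) = 577/136.

577/136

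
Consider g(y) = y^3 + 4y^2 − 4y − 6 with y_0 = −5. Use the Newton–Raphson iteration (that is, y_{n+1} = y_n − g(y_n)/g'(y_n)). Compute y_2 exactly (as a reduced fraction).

g'(y) = 3y^2 + 8y − 4.
g(−5) = −11, g'(−5) = 31, so y_1 = (−5) − (−11)/31 = −144/31.
g(−144/31) = −39930/29791, g'(−144/31) = 22652/961, so y_2 = (−144/31) − (−39930/29791)/(22652/961) = −1610979/351106.

−1610979/351106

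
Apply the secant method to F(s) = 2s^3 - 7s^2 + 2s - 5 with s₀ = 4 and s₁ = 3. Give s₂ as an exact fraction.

89/27

F(4) = 19, F(3) = -8. s₂ = 3 - (-8)·(3 - 4)/((-8) - 19) = 89/27.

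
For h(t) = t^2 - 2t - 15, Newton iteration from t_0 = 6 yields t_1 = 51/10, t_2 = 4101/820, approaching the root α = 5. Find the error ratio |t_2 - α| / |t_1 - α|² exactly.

5/41

t_1 - α = 51/10 - 5 = 1/10, so |t_1 - α| = 1/10.
t_2 - α = 4101/820 - 5 = 1/820, so |t_2 - α| = 1/820.
|t_1 - α|² = 1/100.
Ratio = (1/820) / (1/100) = 5/41.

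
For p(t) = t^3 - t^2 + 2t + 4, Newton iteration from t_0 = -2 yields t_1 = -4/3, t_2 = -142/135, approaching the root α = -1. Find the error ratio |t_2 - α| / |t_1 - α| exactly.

7/45

t_1 - α = -4/3 - (-1) = -4/3 + 1 = -1/3, so |t_1 - α| = 1/3.
t_2 - α = -142/135 - (-1) = -142/135 + 1 = -7/135, so |t_2 - α| = 7/135.
Ratio = (7/135) / (1/3) = 7/45.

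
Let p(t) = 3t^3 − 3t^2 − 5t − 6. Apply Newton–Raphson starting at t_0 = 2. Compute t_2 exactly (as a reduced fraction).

385134/176377

p'(t) = 9t^2 − 6t − 5.
p(2) = −4, p'(2) = 19, so t_1 = 2 − (−4)/19 = 42/19.
p(42/19) = 4752/6859, p'(42/19) = 9283/361, so t_2 = (42/19) − (4752/6859)/(9283/361) = 385134/176377.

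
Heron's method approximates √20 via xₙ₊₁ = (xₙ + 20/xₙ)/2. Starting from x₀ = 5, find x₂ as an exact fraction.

161/36

x₁ = (5 + 20/5)/2 = 9/2.
x₂ = (9/2 + 20/(9/2))/2 = 161/36.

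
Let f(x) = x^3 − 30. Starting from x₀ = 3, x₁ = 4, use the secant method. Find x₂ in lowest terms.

114/37

f(3) = −3, f(4) = 34. x₂ = 4 − 34·(4 − 3)/(34 − (−3)) = 114/37.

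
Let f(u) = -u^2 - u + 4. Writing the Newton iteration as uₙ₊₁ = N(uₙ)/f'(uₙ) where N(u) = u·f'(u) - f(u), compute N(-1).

f'(u) = -2u - 1.
N(u) = u·f'(u) - f(u) = u·(-2u - 1) - (-u^2 - u + 4) = -u^2 - 4.
N(-1) = -5.

-5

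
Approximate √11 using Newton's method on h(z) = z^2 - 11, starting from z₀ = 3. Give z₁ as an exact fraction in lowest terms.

10/3

h'(z) = 2z.
h(3) = -2, h'(3) = 6, so z₁ = 3 - (-2)/6 = 10/3.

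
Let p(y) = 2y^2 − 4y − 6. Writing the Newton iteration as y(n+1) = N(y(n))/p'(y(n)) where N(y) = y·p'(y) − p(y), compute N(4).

p'(y) = 4y − 4.
N(y) = y·p'(y) − p(y) = y·(4y − 4) − (2y^2 − 4y − 6) = 2y^2 + 6.
N(4) = 38.

38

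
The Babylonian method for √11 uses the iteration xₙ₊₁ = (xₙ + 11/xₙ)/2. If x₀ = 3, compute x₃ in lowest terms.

x₁ = (3 + 11/3)/2 = 10/3.
x₂ = (10/3 + 11/(10/3))/2 = 199/60.
x₃ = (199/60 + 11/(199/60))/2 = 79201/23880.

79201/23880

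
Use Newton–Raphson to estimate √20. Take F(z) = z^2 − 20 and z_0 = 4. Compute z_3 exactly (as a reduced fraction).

F'(z) = 2z.
F(4) = −4, F'(4) = 8, so z_1 = 4 − (−4)/8 = 9/2.
F(9/2) = 1/4, F'(9/2) = 9, so z_2 = (9/2) − (1/4)/9 = 161/36.
F(161/36) = 1/1296, F'(161/36) = 161/18, so z_3 = (161/36) − (1/1296)/(161/18) = 51841/11592.

51841/11592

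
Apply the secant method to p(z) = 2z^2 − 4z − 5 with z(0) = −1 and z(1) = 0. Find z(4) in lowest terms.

p(−1) = 1, p(0) = −5. z(2) = 0 − (−5)·(0 − (−1))/((−5) − 1) = −5/6.
p(0) = −5, p(−5/6) = −5/18. z(3) = (−5/6) − (−5/18)·((−5/6) − 0)/((−5/18) − (−5)) = −15/17.
p(−5/6) = −5/18, p(−15/17) = 25/289. z(4) = (−15/17) − (25/289)·((−15/17) − (−5/6))/((25/289) − (−5/18)) = −330/379.

−330/379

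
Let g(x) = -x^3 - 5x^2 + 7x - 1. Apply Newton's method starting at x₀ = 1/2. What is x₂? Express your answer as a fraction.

41/1315

g'(x) = -3x^2 - 10x + 7.
g(1/2) = 9/8, g'(1/2) = 5/4, so x₁ = (1/2) - (9/8)/(5/4) = -2/5.
g(-2/5) = -567/125, g'(-2/5) = 263/25, so x₂ = (-2/5) - (-567/125)/(263/25) = 41/1315.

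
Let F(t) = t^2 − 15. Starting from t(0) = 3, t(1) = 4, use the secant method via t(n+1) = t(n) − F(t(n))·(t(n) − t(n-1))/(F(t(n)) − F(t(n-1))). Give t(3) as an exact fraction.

213/55

F(3) = −6, F(4) = 1. t(2) = 4 − 1·(4 − 3)/(1 − (−6)) = 27/7.
F(4) = 1, F(27/7) = −6/49. t(3) = (27/7) − (−6/49)·((27/7) − 4)/((−6/49) − 1) = 213/55.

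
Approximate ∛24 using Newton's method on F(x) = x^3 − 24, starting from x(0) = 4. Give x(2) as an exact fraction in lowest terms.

9451/3249

F'(x) = 3x^2.
F(4) = 40, F'(4) = 48, so x(1) = 4 − 40/48 = 19/6.
F(19/6) = 1675/216, F'(19/6) = 361/12, so x(2) = (19/6) − (1675/216)/(361/12) = 9451/3249.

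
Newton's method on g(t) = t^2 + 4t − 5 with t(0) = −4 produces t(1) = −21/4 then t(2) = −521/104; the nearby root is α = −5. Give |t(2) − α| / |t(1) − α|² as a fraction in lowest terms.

2/13

t(1) − α = −21/4 − (−5) = −21/4 + 5 = −1/4, so |t(1) − α| = 1/4.
t(2) − α = −521/104 − (−5) = −521/104 + 5 = −1/104, so |t(2) − α| = 1/104.
|t(1) − α|² = 1/16.
Ratio = (1/104) / (1/16) = 2/13.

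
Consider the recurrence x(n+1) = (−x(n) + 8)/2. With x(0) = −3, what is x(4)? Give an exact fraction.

37/16

x(1) = (−(−3) + 8)/2 = 11/2.
x(2) = (−(11/2) + 8)/2 = 5/4.
x(3) = (−(5/4) + 8)/2 = 27/8.
x(4) = (−(27/8) + 8)/2 = 37/16.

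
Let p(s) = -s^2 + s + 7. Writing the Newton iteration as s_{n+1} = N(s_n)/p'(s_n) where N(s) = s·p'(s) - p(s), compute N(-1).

p'(s) = -2s + 1.
N(s) = s·p'(s) - p(s) = s·(-2s + 1) - (-s^2 + s + 7) = -s^2 - 7.
N(-1) = -8.

-8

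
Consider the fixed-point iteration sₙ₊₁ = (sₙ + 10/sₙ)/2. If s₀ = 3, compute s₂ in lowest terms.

s₁ = (3 + 10/3)/2 = 19/6.
s₂ = (19/6 + 10/(19/6))/2 = 721/228.

721/228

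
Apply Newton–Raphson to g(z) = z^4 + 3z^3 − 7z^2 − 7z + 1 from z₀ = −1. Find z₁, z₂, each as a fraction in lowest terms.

g'(z) = 4z^3 + 9z^2 − 14z − 7.
g(−1) = −1, g'(−1) = 12, so z₁ = (−1) − (−1)/12 = −11/12.
g(−11/12) = −1451/20736, g'(−11/12) = 557/54, so z₂ = (−11/12) − (−1451/20736)/(557/54) = −64871/71296.

z₁ = −11/12, z₂ = −64871/71296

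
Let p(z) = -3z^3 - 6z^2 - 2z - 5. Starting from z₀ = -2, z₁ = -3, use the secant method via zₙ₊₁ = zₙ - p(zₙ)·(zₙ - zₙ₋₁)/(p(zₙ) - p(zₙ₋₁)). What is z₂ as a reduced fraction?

p(-2) = -1, p(-3) = 28. z₂ = (-3) - 28·((-3) - (-2))/(28 - (-1)) = -59/29.

-59/29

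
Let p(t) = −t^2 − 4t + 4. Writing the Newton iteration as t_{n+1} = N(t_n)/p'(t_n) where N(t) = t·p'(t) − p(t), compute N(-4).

p'(t) = −2t − 4.
N(t) = t·p'(t) − p(t) = t·(−2t − 4) − (−t^2 − 4t + 4) = −t^2 − 4.
N(-4) = −20.

−20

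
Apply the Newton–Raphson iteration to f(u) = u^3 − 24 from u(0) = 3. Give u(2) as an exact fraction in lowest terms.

f'(u) = 3u^2.
f(3) = 3, f'(3) = 27, so u(1) = 3 − 3/27 = 26/9.
f(26/9) = 80/729, f'(26/9) = 676/27, so u(2) = (26/9) − (80/729)/(676/27) = 13162/4563.

13162/4563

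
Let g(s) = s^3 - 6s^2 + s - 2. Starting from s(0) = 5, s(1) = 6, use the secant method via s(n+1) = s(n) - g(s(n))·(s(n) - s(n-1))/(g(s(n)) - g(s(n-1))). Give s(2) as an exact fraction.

g(5) = -22, g(6) = 4. s(2) = 6 - 4·(6 - 5)/(4 - (-22)) = 76/13.

76/13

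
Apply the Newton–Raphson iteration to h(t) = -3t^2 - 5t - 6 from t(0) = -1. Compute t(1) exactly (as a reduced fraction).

3

h'(t) = -6t - 5.
h(-1) = -4, h'(-1) = 1, so t(1) = (-1) - (-4)/1 = 3.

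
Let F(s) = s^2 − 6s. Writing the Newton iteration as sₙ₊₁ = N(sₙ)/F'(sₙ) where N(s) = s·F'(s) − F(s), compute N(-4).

F'(s) = 2s − 6.
N(s) = s·F'(s) − F(s) = s·(2s − 6) − (s^2 − 6s) = s^2.
N(-4) = 16.

16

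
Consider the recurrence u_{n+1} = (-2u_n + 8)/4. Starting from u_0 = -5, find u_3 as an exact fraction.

u_1 = (-2·(-5) + 8)/4 = 9/2.
u_2 = (-2·(9/2) + 8)/4 = -1/4.
u_3 = (-2·(-1/4) + 8)/4 = 17/8.

17/8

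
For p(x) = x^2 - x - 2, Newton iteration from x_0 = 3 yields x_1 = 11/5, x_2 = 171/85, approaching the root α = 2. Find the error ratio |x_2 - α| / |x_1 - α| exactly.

1/17

x_1 - α = 11/5 - 2 = 1/5, so |x_1 - α| = 1/5.
x_2 - α = 171/85 - 2 = 1/85, so |x_2 - α| = 1/85.
Ratio = (1/85) / (1/5) = 1/17.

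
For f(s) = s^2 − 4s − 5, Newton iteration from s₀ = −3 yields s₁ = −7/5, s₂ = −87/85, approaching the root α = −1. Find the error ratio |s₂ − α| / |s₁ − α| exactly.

1/17

s₁ − α = −7/5 − (−1) = −7/5 + 1 = −2/5, so |s₁ − α| = 2/5.
s₂ − α = −87/85 − (−1) = −87/85 + 1 = −2/85, so |s₂ − α| = 2/85.
Ratio = (2/85) / (2/5) = 1/17.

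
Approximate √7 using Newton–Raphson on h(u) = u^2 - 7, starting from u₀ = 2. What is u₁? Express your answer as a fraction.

h'(u) = 2u.
h(2) = -3, h'(2) = 4, so u₁ = 2 - (-3)/4 = 11/4.

11/4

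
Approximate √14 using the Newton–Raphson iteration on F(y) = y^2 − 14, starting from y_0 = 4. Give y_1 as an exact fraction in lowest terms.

F'(y) = 2y.
F(4) = 2, F'(4) = 8, so y_1 = 4 − 2/8 = 15/4.

15/4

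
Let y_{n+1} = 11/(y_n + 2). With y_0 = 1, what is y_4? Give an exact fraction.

737/321

y_1 = 11/(1 + 2) = 11/3.
y_2 = 11/(11/3 + 2) = 33/17.
y_3 = 11/(33/17 + 2) = 187/67.
y_4 = 11/(187/67 + 2) = 737/321.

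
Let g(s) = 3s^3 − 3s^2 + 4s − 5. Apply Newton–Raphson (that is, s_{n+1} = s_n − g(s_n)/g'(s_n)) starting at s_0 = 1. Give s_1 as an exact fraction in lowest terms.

g'(s) = 9s^2 − 6s + 4.
g(1) = −1, g'(1) = 7, so s_1 = 1 − (−1)/7 = 8/7.

8/7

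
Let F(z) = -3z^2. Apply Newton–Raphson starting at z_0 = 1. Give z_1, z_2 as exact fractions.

F'(z) = -6z.
F(1) = -3, F'(1) = -6, so z_1 = 1 - (-3)/(-6) = 1/2.
F(1/2) = -3/4, F'(1/2) = -3, so z_2 = (1/2) - (-3/4)/(-3) = 1/4.

z_1 = 1/2, z_2 = 1/4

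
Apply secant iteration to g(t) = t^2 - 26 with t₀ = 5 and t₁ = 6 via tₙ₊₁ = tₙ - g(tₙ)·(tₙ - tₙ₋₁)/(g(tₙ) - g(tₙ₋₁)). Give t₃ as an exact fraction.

g(5) = -1, g(6) = 10. t₂ = 6 - 10·(6 - 5)/(10 - (-1)) = 56/11.
g(6) = 10, g(56/11) = -10/121. t₃ = (56/11) - (-10/121)·((56/11) - 6)/((-10/121) - 10) = 311/61.

311/61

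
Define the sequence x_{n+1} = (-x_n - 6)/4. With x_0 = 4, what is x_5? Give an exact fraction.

-617/512

x_1 = (-4 - 6)/4 = -5/2.
x_2 = (-(-5/2) - 6)/4 = -7/8.
x_3 = (-(-7/8) - 6)/4 = -41/32.
x_4 = (-(-41/32) - 6)/4 = -151/128.
x_5 = (-(-151/128) - 6)/4 = -617/512.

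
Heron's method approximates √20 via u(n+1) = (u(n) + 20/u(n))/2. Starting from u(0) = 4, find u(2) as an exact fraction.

161/36

u(1) = (4 + 20/4)/2 = 9/2.
u(2) = (9/2 + 20/(9/2))/2 = 161/36.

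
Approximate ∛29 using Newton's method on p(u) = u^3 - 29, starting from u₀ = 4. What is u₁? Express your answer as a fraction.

p'(u) = 3u^2.
p(4) = 35, p'(4) = 48, so u₁ = 4 - 35/48 = 157/48.

157/48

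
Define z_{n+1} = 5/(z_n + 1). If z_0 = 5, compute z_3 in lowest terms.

55/41

z_1 = 5/(5 + 1) = 5/6.
z_2 = 5/(5/6 + 1) = 30/11.
z_3 = 5/(30/11 + 1) = 55/41.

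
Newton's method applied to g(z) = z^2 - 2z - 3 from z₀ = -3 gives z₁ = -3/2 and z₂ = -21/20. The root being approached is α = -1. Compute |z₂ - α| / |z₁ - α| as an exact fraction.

z₁ - α = -3/2 - (-1) = -3/2 + 1 = -1/2, so |z₁ - α| = 1/2.
z₂ - α = -21/20 - (-1) = -21/20 + 1 = -1/20, so |z₂ - α| = 1/20.
Ratio = (1/20) / (1/2) = 1/10.

1/10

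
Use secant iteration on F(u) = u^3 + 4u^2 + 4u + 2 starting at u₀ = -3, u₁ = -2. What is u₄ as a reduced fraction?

F(-3) = -1, F(-2) = 2. u₂ = (-2) - 2·((-2) - (-3))/(2 - (-1)) = -8/3.
F(-2) = 2, F(-8/3) = 22/27. u₃ = (-8/3) - (22/27)·((-8/3) - (-2))/((22/27) - 2) = -25/8.
F(-8/3) = 22/27, F(-25/8) = -1001/512. u₄ = (-25/8) - (-1001/512)·((-25/8) - (-8/3))/((-1001/512) - (22/27)) = -9752/3481.

-9752/3481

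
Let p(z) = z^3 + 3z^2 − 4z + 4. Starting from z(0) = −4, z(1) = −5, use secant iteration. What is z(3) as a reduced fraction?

p(−4) = 4, p(−5) = −26. z(2) = (−5) − (−26)·((−5) − (−4))/((−26) − 4) = −62/15.
p(−5) = −26, p(−62/15) = 3952/3375. z(3) = (−62/15) − (3952/3375)·((−62/15) − (−5))/((3952/3375) − (−26)) = −14710/3527.

−14710/3527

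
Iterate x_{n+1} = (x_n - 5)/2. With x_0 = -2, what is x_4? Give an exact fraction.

-77/16

x_1 = ((-2) - 5)/2 = -7/2.
x_2 = ((-7/2) - 5)/2 = -17/4.
x_3 = ((-17/4) - 5)/2 = -37/8.
x_4 = ((-37/8) - 5)/2 = -77/16.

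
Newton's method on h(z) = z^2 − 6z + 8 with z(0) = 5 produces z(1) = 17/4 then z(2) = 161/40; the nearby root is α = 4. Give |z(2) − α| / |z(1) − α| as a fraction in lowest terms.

1/10

z(1) − α = 17/4 − 4 = 1/4, so |z(1) − α| = 1/4.
z(2) − α = 161/40 − 4 = 1/40, so |z(2) − α| = 1/40.
Ratio = (1/40) / (1/4) = 1/10.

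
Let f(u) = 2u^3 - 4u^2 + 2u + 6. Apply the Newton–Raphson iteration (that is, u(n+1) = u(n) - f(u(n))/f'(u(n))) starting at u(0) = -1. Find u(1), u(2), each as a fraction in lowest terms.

u(1) = -7/8, u(2) = -501/580

f'(u) = 6u^2 - 8u + 2.
f(-1) = -2, f'(-1) = 16, so u(1) = (-1) - (-2)/16 = -7/8.
f(-7/8) = -39/256, f'(-7/8) = 435/32, so u(2) = (-7/8) - (-39/256)/(435/32) = -501/580.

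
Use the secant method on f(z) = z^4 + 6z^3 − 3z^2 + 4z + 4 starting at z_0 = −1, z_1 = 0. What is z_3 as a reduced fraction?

−27/38

f(−1) = −8, f(0) = 4. z_2 = 0 − 4·(0 − (−1))/(4 − (−8)) = −1/3.
f(0) = 4, f(−1/3) = 172/81. z_3 = (−1/3) − (172/81)·((−1/3) − 0)/((172/81) − 4) = −27/38.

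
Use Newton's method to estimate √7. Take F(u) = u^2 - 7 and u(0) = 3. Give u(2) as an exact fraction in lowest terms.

F'(u) = 2u.
F(3) = 2, F'(3) = 6, so u(1) = 3 - 2/6 = 8/3.
F(8/3) = 1/9, F'(8/3) = 16/3, so u(2) = (8/3) - (1/9)/(16/3) = 127/48.

127/48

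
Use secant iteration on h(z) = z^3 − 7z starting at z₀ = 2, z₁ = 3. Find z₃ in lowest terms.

55/21

h(2) = −6, h(3) = 6. z₂ = 3 − 6·(3 − 2)/(6 − (−6)) = 5/2.
h(3) = 6, h(5/2) = −15/8. z₃ = (5/2) − (−15/8)·((5/2) − 3)/((−15/8) − 6) = 55/21.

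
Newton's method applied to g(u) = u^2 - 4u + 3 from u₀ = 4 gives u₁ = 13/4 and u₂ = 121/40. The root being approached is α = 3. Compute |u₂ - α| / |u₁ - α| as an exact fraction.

u₁ - α = 13/4 - 3 = 1/4, so |u₁ - α| = 1/4.
u₂ - α = 121/40 - 3 = 1/40, so |u₂ - α| = 1/40.
Ratio = (1/40) / (1/4) = 1/10.

1/10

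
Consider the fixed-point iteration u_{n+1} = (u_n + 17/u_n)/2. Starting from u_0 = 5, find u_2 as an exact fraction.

433/105

u_1 = (5 + 17/5)/2 = 21/5.
u_2 = (21/5 + 17/(21/5))/2 = 433/105.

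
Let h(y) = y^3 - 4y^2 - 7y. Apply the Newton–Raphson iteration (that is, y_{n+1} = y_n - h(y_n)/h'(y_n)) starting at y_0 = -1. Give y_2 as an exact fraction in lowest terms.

-63/47

h'(y) = 3y^2 - 8y - 7.
h(-1) = 2, h'(-1) = 4, so y_1 = (-1) - 2/4 = -3/2.
h(-3/2) = -15/8, h'(-3/2) = 47/4, so y_2 = (-3/2) - (-15/8)/(47/4) = -63/47.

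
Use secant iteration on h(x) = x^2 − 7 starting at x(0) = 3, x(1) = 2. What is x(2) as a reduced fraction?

13/5

h(3) = 2, h(2) = −3. x(2) = 2 − (−3)·(2 − 3)/((−3) − 2) = 13/5.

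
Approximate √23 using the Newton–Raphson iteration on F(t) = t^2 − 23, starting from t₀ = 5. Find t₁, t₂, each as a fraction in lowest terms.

t₁ = 24/5, t₂ = 1151/240

F'(t) = 2t.
F(5) = 2, F'(5) = 10, so t₁ = 5 − 2/10 = 24/5.
F(24/5) = 1/25, F'(24/5) = 48/5, so t₂ = (24/5) − (1/25)/(48/5) = 1151/240.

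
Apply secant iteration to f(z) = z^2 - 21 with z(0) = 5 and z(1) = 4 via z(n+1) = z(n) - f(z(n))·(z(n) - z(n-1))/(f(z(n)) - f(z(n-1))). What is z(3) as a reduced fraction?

f(5) = 4, f(4) = -5. z(2) = 4 - (-5)·(4 - 5)/((-5) - 4) = 41/9.
f(4) = -5, f(41/9) = -20/81. z(3) = (41/9) - (-20/81)·((41/9) - 4)/((-20/81) - (-5)) = 353/77.

353/77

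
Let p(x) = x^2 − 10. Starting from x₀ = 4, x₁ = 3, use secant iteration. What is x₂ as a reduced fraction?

p(4) = 6, p(3) = −1. x₂ = 3 − (−1)·(3 − 4)/((−1) − 6) = 22/7.

22/7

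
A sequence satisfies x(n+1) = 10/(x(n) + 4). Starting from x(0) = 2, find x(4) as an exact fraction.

x(1) = 10/(2 + 4) = 5/3.
x(2) = 10/(5/3 + 4) = 30/17.
x(3) = 10/(30/17 + 4) = 85/49.
x(4) = 10/(85/49 + 4) = 490/281.

490/281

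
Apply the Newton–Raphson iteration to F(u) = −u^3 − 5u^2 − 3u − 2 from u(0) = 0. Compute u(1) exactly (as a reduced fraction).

−2/3

F'(u) = −3u^2 − 10u − 3.
F(0) = −2, F'(0) = −3, so u(1) = 0 − (−2)/(−3) = −2/3.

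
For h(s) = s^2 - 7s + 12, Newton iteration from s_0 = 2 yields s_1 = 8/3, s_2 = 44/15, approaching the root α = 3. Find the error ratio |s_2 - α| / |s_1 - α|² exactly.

s_1 - α = 8/3 - 3 = -1/3, so |s_1 - α| = 1/3.
s_2 - α = 44/15 - 3 = -1/15, so |s_2 - α| = 1/15.
|s_1 - α|² = 1/9.
Ratio = (1/15) / (1/9) = 3/5.

3/5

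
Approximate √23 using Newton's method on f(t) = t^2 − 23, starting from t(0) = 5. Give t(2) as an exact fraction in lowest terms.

1151/240

f'(t) = 2t.
f(5) = 2, f'(5) = 10, so t(1) = 5 − 2/10 = 24/5.
f(24/5) = 1/25, f'(24/5) = 48/5, so t(2) = (24/5) − (1/25)/(48/5) = 1151/240.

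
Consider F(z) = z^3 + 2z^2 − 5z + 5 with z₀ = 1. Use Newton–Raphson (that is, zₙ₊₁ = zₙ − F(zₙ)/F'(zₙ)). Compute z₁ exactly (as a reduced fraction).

−1/2

F'(z) = 3z^2 + 4z − 5.
F(1) = 3, F'(1) = 2, so z₁ = 1 − 3/2 = −1/2.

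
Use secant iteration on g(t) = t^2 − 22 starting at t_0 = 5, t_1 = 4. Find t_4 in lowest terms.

g(5) = 3, g(4) = −6. t_2 = 4 − (−6)·(4 − 5)/((−6) − 3) = 14/3.
g(4) = −6, g(14/3) = −2/9. t_3 = (14/3) − (−2/9)·((14/3) − 4)/((−2/9) − (−6)) = 61/13.
g(14/3) = −2/9, g(61/13) = 3/169. t_4 = (61/13) − (3/169)·((61/13) − (14/3))/((3/169) − (−2/9)) = 1712/365.

1712/365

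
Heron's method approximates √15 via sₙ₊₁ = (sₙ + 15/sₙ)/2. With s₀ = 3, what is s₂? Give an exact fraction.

31/8

s₁ = (3 + 15/3)/2 = 4.
s₂ = (4 + 15/4)/2 = 31/8.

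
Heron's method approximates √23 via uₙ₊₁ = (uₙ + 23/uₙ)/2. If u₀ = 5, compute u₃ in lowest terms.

u₁ = (5 + 23/5)/2 = 24/5.
u₂ = (24/5 + 23/(24/5))/2 = 1151/240.
u₃ = (1151/240 + 23/(1151/240))/2 = 2649601/552480.

2649601/552480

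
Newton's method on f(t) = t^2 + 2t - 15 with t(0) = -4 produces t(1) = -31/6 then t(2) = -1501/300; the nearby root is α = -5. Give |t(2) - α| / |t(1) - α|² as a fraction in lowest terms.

3/25

t(1) - α = -31/6 - (-5) = -31/6 + 5 = -1/6, so |t(1) - α| = 1/6.
t(2) - α = -1501/300 - (-5) = -1501/300 + 5 = -1/300, so |t(2) - α| = 1/300.
|t(1) - α|² = 1/36.
Ratio = (1/300) / (1/36) = 3/25.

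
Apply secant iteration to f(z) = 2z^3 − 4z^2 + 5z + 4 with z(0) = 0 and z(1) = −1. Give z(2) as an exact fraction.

−4/11

f(0) = 4, f(−1) = −7. z(2) = (−1) − (−7)·((−1) − 0)/((−7) − 4) = −4/11.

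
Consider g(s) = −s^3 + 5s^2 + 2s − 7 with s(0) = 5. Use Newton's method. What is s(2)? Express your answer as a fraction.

1599635/312202

g'(s) = −3s^2 + 10s + 2.
g(5) = 3, g'(5) = −23, so s(1) = 5 − 3/(−23) = 118/23.
g(118/23) = −2097/12167, g'(118/23) = −13574/529, so s(2) = (118/23) − (−2097/12167)/(−13574/529) = 1599635/312202.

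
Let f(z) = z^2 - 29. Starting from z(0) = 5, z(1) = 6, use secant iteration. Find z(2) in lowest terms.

59/11

f(5) = -4, f(6) = 7. z(2) = 6 - 7·(6 - 5)/(7 - (-4)) = 59/11.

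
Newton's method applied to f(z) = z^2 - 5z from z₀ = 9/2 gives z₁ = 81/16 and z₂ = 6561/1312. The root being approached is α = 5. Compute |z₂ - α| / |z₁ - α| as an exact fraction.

z₁ - α = 81/16 - 5 = 1/16, so |z₁ - α| = 1/16.
z₂ - α = 6561/1312 - 5 = 1/1312, so |z₂ - α| = 1/1312.
Ratio = (1/1312) / (1/16) = 1/82.

1/82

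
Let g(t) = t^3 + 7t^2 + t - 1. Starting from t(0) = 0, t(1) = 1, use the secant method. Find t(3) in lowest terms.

77/401

g(0) = -1, g(1) = 8. t(2) = 1 - 8·(1 - 0)/(8 - (-1)) = 1/9.
g(1) = 8, g(1/9) = -584/729. t(3) = (1/9) - (-584/729)·((1/9) - 1)/((-584/729) - 8) = 77/401.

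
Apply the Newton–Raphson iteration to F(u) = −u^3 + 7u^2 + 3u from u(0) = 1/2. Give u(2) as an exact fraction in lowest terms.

F'(u) = −3u^2 + 14u + 3.
F(1/2) = 25/8, F'(1/2) = 37/4, so u(1) = (1/2) − (25/8)/(37/4) = 6/37.
F(6/37) = 33750/50653, F'(6/37) = 7107/1369, so u(2) = (6/37) − (33750/50653)/(7107/1369) = 2964/87653.

2964/87653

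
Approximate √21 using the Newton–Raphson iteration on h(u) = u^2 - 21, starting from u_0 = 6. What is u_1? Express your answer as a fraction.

19/4

h'(u) = 2u.
h(6) = 15, h'(6) = 12, so u_1 = 6 - 15/12 = 19/4.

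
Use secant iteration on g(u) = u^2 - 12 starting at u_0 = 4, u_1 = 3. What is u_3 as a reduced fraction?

g(4) = 4, g(3) = -3. u_2 = 3 - (-3)·(3 - 4)/((-3) - 4) = 24/7.
g(3) = -3, g(24/7) = -12/49. u_3 = (24/7) - (-12/49)·((24/7) - 3)/((-12/49) - (-3)) = 52/15.

52/15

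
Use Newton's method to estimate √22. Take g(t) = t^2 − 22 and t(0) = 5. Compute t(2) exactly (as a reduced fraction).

4409/940

g'(t) = 2t.
g(5) = 3, g'(5) = 10, so t(1) = 5 − 3/10 = 47/10.
g(47/10) = 9/100, g'(47/10) = 47/5, so t(2) = (47/10) − (9/100)/(47/5) = 4409/940.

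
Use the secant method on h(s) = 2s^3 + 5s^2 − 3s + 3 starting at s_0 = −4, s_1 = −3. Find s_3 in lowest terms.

−4989/1591

h(−4) = −33, h(−3) = 3. s_2 = (−3) − 3·((−3) − (−4))/(3 − (−33)) = −37/12.
h(−3) = 3, h(−37/12) = 1001/864. s_3 = (−37/12) − (1001/864)·((−37/12) − (−3))/((1001/864) − 3) = −4989/1591.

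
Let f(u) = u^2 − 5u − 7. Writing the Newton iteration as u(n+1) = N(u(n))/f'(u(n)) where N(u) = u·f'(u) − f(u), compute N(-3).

16

f'(u) = 2u − 5.
N(u) = u·f'(u) − f(u) = u·(2u − 5) − (u^2 − 5u − 7) = u^2 + 7.
N(-3) = 16.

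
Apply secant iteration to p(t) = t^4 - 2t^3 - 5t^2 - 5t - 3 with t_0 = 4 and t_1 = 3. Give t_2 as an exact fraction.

219/61

p(4) = 25, p(3) = -36. t_2 = 3 - (-36)·(3 - 4)/((-36) - 25) = 219/61.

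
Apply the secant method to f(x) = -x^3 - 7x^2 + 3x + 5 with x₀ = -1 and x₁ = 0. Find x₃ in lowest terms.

f(-1) = -4, f(0) = 5. x₂ = 0 - 5·(0 - (-1))/(5 - (-4)) = -5/9.
f(0) = 5, f(-5/9) = 980/729. x₃ = (-5/9) - (980/729)·((-5/9) - 0)/((980/729) - 5) = -405/533.

-405/533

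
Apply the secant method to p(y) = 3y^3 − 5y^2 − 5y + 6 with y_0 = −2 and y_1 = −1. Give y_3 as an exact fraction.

p(−2) = −28, p(−1) = 3. y_2 = (−1) − 3·((−1) − (−2))/(3 − (−28)) = −34/31.
p(−1) = 3, p(−34/31) = 45024/29791. y_3 = (−34/31) − (45024/29791)·((−34/31) − (−1))/((45024/29791) − 3) = −17666/14783.

−17666/14783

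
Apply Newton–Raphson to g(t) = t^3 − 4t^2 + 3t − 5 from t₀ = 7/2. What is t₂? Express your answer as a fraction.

g'(t) = 3t^2 − 8t + 3.
g(7/2) = −5/8, g'(7/2) = 47/4, so t₁ = (7/2) − (−5/8)/(47/4) = 167/47.
g(167/47) = 1925/103823, g'(167/47) = 27502/2209, so t₂ = (167/47) − (1925/103823)/(27502/2209) = 4590909/1292594.

4590909/1292594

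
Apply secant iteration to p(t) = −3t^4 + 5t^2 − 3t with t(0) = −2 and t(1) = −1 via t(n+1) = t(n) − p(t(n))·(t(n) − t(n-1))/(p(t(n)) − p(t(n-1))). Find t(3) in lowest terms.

p(−2) = −22, p(−1) = 5. t(2) = (−1) − 5·((−1) − (−2))/(5 − (−22)) = −32/27.
p(−1) = 5, p(−32/27) = 825440/177147. t(3) = (−32/27) − (825440/177147)·((−32/27) − (−1))/((825440/177147) − 5) = −44864/12059.

−44864/12059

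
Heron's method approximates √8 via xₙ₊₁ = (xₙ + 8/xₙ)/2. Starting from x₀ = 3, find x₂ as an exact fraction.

577/204

x₁ = (3 + 8/3)/2 = 17/6.
x₂ = (17/6 + 8/(17/6))/2 = 577/204.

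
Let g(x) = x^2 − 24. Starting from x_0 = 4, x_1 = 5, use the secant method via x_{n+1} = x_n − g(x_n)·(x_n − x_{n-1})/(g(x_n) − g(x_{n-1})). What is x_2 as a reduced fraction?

44/9

g(4) = −8, g(5) = 1. x_2 = 5 − 1·(5 − 4)/(1 − (−8)) = 44/9.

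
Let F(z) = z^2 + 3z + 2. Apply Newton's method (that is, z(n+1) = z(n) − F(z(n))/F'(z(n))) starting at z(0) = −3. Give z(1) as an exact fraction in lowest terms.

F'(z) = 2z + 3.
F(−3) = 2, F'(−3) = −3, so z(1) = (−3) − 2/(−3) = −7/3.

−7/3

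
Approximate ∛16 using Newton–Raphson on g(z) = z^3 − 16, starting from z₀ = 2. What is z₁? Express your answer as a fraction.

8/3

g'(z) = 3z^2.
g(2) = −8, g'(2) = 12, so z₁ = 2 − (−8)/12 = 8/3.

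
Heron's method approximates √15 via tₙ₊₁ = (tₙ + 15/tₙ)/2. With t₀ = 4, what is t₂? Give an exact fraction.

1921/496

t₁ = (4 + 15/4)/2 = 31/8.
t₂ = (31/8 + 15/(31/8))/2 = 1921/496.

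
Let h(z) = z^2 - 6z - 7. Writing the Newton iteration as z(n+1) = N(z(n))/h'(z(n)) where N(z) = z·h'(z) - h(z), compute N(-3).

16

h'(z) = 2z - 6.
N(z) = z·h'(z) - h(z) = z·(2z - 6) - (z^2 - 6z - 7) = z^2 + 7.
N(-3) = 16.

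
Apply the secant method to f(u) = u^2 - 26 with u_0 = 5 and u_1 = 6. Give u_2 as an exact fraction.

56/11

f(5) = -1, f(6) = 10. u_2 = 6 - 10·(6 - 5)/(10 - (-1)) = 56/11.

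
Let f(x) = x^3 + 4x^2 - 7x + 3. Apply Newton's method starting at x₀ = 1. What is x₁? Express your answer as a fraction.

3/4

f'(x) = 3x^2 + 8x - 7.
f(1) = 1, f'(1) = 4, so x₁ = 1 - 1/4 = 3/4.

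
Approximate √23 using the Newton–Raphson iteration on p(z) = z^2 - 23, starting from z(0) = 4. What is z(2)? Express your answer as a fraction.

p'(z) = 2z.
p(4) = -7, p'(4) = 8, so z(1) = 4 - (-7)/8 = 39/8.
p(39/8) = 49/64, p'(39/8) = 39/4, so z(2) = (39/8) - (49/64)/(39/4) = 2993/624.

2993/624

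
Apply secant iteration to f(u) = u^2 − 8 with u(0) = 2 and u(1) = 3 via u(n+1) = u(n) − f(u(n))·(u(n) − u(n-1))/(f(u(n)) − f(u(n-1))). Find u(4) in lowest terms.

577/204

f(2) = −4, f(3) = 1. u(2) = 3 − 1·(3 − 2)/(1 − (−4)) = 14/5.
f(3) = 1, f(14/5) = −4/25. u(3) = (14/5) − (−4/25)·((14/5) − 3)/((−4/25) − 1) = 82/29.
f(14/5) = −4/25, f(82/29) = −4/841. u(4) = (82/29) − (−4/841)·((82/29) − (14/5))/((−4/841) − (−4/25)) = 577/204.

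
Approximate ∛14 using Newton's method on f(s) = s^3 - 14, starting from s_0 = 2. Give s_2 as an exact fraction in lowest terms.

181/75

f'(s) = 3s^2.
f(2) = -6, f'(2) = 12, so s_1 = 2 - (-6)/12 = 5/2.
f(5/2) = 13/8, f'(5/2) = 75/4, so s_2 = (5/2) - (13/8)/(75/4) = 181/75.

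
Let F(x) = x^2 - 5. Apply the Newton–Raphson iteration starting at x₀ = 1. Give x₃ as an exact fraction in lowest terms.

F'(x) = 2x.
F(1) = -4, F'(1) = 2, so x₁ = 1 - (-4)/2 = 3.
F(3) = 4, F'(3) = 6, so x₂ = 3 - 4/6 = 7/3.
F(7/3) = 4/9, F'(7/3) = 14/3, so x₃ = (7/3) - (4/9)/(14/3) = 47/21.

47/21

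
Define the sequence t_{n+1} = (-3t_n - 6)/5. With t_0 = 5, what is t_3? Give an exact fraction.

-249/125

t_1 = (-3·5 - 6)/5 = -21/5.
t_2 = (-3·(-21/5) - 6)/5 = 33/25.
t_3 = (-3·(33/25) - 6)/5 = -249/125.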